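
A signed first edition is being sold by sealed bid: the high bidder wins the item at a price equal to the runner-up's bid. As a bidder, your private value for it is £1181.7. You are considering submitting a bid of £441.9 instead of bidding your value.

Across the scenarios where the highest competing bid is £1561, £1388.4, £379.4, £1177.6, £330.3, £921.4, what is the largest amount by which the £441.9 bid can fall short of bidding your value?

£1561: same outcome either way → loss £0.
£1388.4: same outcome either way → loss £0.
£379.4: same outcome either way → loss £0.
£1177.6: truthful gives £4.1, deviation gives £0 → loss £4.1.
£330.3: same outcome either way → loss £0.
£921.4: truthful gives £260.3, deviation gives £0 → loss £260.3.
Maximum loss: £260.3.

£260.3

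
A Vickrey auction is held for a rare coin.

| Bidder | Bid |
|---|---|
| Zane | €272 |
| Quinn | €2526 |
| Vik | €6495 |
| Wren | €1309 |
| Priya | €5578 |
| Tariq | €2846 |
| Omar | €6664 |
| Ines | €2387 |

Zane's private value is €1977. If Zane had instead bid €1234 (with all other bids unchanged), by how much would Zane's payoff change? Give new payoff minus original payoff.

€0

The highest bid among the other bidders is €6664; Zane's bid doesn't change that.
Original bid €272: Zane is not highest (top rival bid is €6664); payoff €0.
Alternative bid €1234: Zane is not highest (top rival bid is €6664); payoff €0.
Change in payoff = €0 − (€0) = €0.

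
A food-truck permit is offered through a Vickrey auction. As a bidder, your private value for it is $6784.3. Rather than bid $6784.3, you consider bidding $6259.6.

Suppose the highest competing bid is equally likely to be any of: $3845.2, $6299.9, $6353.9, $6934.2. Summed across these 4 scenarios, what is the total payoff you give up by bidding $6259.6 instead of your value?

The deviation costs you only when the competing bid falls strictly between $6259.6 and $6784.3; elsewhere both bids give the same outcome.
$3845.2: outcomes coincide → loss $0.
$6299.9: truthful payoff $484.4, deviation payoff $0 → loss $484.4.
$6353.9: truthful payoff $430.4, deviation payoff $0 → loss $430.4.
$6934.2: outcomes coincide → loss $0.
Total loss = $484.4 + $430.4 = $914.8.

$914.8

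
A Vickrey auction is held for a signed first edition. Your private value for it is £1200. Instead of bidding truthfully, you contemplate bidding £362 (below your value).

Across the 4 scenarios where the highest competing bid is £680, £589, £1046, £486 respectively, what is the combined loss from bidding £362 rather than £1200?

£1999

The deviation costs you only when the competing bid falls strictly between £362 and £1200; elsewhere both bids give the same outcome.
£680: truthful payoff £520, deviation payoff £0 → loss £520.
£589: truthful payoff £611, deviation payoff £0 → loss £611.
£1046: truthful payoff £154, deviation payoff £0 → loss £154.
£486: truthful payoff £714, deviation payoff £0 → loss £714.
Total loss = £520 + £611 + £154 + £714 = £1999.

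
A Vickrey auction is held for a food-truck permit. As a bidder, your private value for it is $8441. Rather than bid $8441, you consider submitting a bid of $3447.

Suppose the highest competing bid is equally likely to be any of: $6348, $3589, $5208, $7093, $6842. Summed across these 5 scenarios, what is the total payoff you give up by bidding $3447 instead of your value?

The deviation costs you only when the competing bid falls strictly between $3447 and $8441; elsewhere both bids give the same outcome.
$6348: truthful payoff $2093, deviation payoff $0 → loss $2093.
$3589: truthful payoff $4852, deviation payoff $0 → loss $4852.
$5208: truthful payoff $3233, deviation payoff $0 → loss $3233.
$7093: truthful payoff $1348, deviation payoff $0 → loss $1348.
$6842: truthful payoff $1599, deviation payoff $0 → loss $1599.
Total loss = $2093 + $4852 + $3233 + $1348 + $1599 = $13125.

$13125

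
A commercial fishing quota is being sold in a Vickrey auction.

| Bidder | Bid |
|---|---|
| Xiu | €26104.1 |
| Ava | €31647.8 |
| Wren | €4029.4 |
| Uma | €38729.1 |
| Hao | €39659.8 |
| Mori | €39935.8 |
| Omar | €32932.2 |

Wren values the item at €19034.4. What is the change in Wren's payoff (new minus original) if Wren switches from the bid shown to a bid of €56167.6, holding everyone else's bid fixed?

The highest bid among the other bidders is €39935.8; Wren's bid doesn't change that.
Original bid €4029.4: Wren is not highest (top rival bid is €39935.8); payoff €0.
Alternative bid €56167.6: Wren is highest, pays the top rival bid €39935.8; payoff €19034.4 − €39935.8 = −€20901.4.
Change in payoff = −€20901.4 − (€0) = −€20901.4.

−€20901.4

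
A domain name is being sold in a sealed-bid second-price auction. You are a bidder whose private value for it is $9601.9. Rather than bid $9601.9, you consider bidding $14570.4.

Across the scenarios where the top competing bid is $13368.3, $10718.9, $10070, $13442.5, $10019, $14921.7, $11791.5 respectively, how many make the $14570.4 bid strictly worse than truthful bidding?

The deviation hurts exactly when the highest competing bid lies strictly between $9601.9 and $14570.4 — overbidding then wins at a price above your value.
$13368.3: inside the interval → strictly worse (loss $3766.4).
$10718.9: inside the interval → strictly worse (loss $1117).
$10070: inside the interval → strictly worse (loss $468.1).
$13442.5: inside the interval → strictly worse (loss $3840.6).
$10019: inside the interval → strictly worse (loss $417.1).
$14921.7: above both → same outcome either way.
$11791.5: inside the interval → strictly worse (loss $2189.6).
Count: 6.

6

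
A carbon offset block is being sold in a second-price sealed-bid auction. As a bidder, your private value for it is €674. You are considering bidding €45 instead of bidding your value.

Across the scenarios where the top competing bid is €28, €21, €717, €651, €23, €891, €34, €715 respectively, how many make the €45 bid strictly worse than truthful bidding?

The deviation hurts exactly when the highest competing bid lies strictly between €45 and €674 — underbidding then forfeits a profitable win.
€28: below both → same outcome either way.
€21: below both → same outcome either way.
€717: above both → same outcome either way.
€651: inside the interval → strictly worse (loss €23).
€23: below both → same outcome either way.
€891: above both → same outcome either way.
€34: below both → same outcome either way.
€715: above both → same outcome either way.
Count: 1.

1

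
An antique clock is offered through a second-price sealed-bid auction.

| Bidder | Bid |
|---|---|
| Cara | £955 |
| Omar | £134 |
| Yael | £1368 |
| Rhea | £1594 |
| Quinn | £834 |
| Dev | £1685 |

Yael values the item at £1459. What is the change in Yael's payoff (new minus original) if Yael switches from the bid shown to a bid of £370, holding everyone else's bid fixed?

The highest bid among the other bidders is £1685; Yael's bid doesn't change that.
Original bid £1368: Yael is not highest (top rival bid is £1685); payoff £0.
Alternative bid £370: Yael is not highest (top rival bid is £1685); payoff £0.
Change in payoff = £0 − (£0) = £0.

£0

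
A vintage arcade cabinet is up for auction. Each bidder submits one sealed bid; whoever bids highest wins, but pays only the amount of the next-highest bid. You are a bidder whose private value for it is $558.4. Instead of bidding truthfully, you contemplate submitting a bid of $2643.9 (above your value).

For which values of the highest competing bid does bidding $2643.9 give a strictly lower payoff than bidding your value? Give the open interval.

($558.4, $2643.9)

If the competing bid is below $558.4, both bids win at the same price — no difference.
If it is above $2643.9, both bids lose — no difference.
If it lies strictly between $558.4 and $2643.9, bidding your value loses (payoff 0) while bidding $2643.9 wins at a price above your value (payoff negative).
So the deviation strictly hurts on the open interval ($558.4, $2643.9).
In a second-price auction your bid sets only whether you win, not what you pay, so bidding your true value is weakly dominant.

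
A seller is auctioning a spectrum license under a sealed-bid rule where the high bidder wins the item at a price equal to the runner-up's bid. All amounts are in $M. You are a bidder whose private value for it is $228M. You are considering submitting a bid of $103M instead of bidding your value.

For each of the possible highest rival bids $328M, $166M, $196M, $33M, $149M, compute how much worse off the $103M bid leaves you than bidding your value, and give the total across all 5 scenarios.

The deviation costs you only when the competing bid falls strictly between $103M and $228M; elsewhere both bids give the same outcome.
$328M: outcomes coincide → loss $0M.
$166M: truthful payoff $62M, deviation payoff $0M → loss $62M.
$196M: truthful payoff $32M, deviation payoff $0M → loss $32M.
$33M: outcomes coincide → loss $0M.
$149M: truthful payoff $79M, deviation payoff $0M → loss $79M.
Total loss = $62M + $32M + $79M = $173M.
Truthful bidding weakly dominates here: raising your bid can only win items priced above your value, and lowering it can only forfeit items priced below.

$173M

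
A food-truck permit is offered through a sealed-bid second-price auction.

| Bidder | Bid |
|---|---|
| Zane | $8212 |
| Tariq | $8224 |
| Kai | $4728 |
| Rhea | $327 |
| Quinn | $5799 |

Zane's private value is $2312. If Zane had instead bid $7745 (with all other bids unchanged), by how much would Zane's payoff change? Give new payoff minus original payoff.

$0

The highest bid among the other bidders is $8224; Zane's bid doesn't change that.
Original bid $8212: Zane is not highest (top rival bid is $8224); payoff $0.
Alternative bid $7745: Zane is not highest (top rival bid is $8224); payoff $0.
Change in payoff = $0 − ($0) = $0.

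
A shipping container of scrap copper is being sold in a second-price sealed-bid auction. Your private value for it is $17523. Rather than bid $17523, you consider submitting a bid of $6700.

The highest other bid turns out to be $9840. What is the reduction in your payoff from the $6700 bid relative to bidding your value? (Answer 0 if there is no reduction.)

$7683

Bidding your value $17523: you win (since $17523 > $9840) and pay $9840. Payoff $7683.
Bidding $6700: you lose. Payoff $0.
The competing bid $9840 lies between your shaded bid and your value, so underbidding forfeits an item you could have won at a profitable price.
Loss from deviating = $7683 − ($0) = $7683.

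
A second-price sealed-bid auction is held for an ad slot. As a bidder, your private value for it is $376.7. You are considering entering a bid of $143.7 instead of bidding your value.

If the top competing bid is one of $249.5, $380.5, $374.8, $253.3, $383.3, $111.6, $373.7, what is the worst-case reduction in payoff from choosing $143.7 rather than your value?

$127.2

$249.5: truthful gives $127.2, deviation gives $0 → loss $127.2.
$380.5: same outcome either way → loss $0.
$374.8: truthful gives $1.9, deviation gives $0 → loss $1.9.
$253.3: truthful gives $123.4, deviation gives $0 → loss $123.4.
$383.3: same outcome either way → loss $0.
$111.6: same outcome either way → loss $0.
$373.7: truthful gives $3, deviation gives $0 → loss $3.
Maximum loss: $127.2.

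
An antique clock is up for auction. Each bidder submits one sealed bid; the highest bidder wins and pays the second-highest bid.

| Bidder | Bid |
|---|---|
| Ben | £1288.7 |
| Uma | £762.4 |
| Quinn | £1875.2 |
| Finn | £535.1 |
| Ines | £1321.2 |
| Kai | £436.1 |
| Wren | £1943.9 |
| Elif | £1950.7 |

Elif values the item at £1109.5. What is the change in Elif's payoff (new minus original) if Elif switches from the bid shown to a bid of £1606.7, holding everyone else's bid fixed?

The highest bid among the other bidders is £1943.9; Elif's bid doesn't change that.
Original bid £1950.7: Elif is highest, pays the top rival bid £1943.9; payoff £1109.5 − £1943.9 = −£834.4.
Alternative bid £1606.7: Elif is not highest (top rival bid is £1943.9); payoff £0.
Change in payoff = £0 − (−£834.4) = £834.4.

£834.4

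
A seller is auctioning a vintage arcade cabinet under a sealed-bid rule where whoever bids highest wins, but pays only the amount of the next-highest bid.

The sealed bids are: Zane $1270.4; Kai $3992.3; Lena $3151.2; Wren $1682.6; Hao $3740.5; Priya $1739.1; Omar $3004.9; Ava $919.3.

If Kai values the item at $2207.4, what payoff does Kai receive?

Highest bid: Kai at $3992.3, so Kai wins.
Second-highest bid: Hao at $3740.5 — that is the price the winner pays.
Kai's payoff = value − price = $2207.4 − $3740.5 = −$1533.1.

−$1533.1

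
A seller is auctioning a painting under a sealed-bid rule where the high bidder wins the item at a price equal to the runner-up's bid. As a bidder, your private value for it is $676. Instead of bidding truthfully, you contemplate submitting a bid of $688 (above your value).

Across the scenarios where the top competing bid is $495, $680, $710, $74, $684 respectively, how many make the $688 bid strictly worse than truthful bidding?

The deviation hurts exactly when the highest competing bid lies strictly between $676 and $688 — overbidding then wins at a price above your value.
$495: below both → same outcome either way.
$680: inside the interval → strictly worse (loss $4).
$710: above both → same outcome either way.
$74: below both → same outcome either way.
$684: inside the interval → strictly worse (loss $8).
Count: 2.

2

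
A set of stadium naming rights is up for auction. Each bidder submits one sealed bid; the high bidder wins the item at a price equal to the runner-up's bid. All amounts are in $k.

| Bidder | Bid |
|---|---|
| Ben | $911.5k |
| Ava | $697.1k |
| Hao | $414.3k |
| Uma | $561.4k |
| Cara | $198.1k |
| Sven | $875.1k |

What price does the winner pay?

Highest bid: Ben at $911.5k, so Ben wins.
Second-highest bid: Sven at $875.1k — that is the price the winner pays.

$875.1k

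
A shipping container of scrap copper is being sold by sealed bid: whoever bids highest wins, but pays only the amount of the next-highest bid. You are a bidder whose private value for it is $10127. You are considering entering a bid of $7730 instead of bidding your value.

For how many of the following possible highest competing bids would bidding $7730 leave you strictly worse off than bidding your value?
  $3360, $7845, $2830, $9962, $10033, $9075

The deviation hurts exactly when the highest competing bid lies strictly between $7730 and $10127 — underbidding then forfeits a profitable win.
$3360: below both → same outcome either way.
$7845: inside the interval → strictly worse (loss $2282).
$2830: below both → same outcome either way.
$9962: inside the interval → strictly worse (loss $165).
$10033: inside the interval → strictly worse (loss $94).
$9075: inside the interval → strictly worse (loss $1052).
Count: 4.

4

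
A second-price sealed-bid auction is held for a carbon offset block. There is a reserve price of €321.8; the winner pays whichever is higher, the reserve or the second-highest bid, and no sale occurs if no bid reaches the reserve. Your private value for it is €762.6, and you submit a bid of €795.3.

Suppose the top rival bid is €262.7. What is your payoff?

Your bid €795.3 is the highest and exceeds the reserve.
Price = max(second-highest bid, reserve) = max(€262.7, €321.8) = €321.8.
Payoff = €762.6 − €321.8 = €440.8.

€440.8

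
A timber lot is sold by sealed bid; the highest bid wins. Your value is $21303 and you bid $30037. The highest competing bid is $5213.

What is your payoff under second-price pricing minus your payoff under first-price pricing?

You have the highest bid, so you win under either rule.
Second-price: pay $5213 → payoff $16090.
First-price: pay your own bid $30037 → payoff −$8734.
Difference = $16090 − (−$8734) = $24824.

$24824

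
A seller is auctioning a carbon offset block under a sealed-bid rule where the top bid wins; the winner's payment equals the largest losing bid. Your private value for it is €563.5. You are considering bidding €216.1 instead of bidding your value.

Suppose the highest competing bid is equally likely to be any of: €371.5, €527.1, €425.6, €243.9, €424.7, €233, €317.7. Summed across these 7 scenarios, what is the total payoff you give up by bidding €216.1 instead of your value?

The deviation costs you only when the competing bid falls strictly between €216.1 and €563.5; elsewhere both bids give the same outcome.
€371.5: truthful payoff €192, deviation payoff €0 → loss €192.
€527.1: truthful payoff €36.4, deviation payoff €0 → loss €36.4.
€425.6: truthful payoff €137.9, deviation payoff €0 → loss €137.9.
€243.9: truthful payoff €319.6, deviation payoff €0 → loss €319.6.
€424.7: truthful payoff €138.8, deviation payoff €0 → loss €138.8.
€233: truthful payoff €330.5, deviation payoff €0 → loss €330.5.
€317.7: truthful payoff €245.8, deviation payoff €0 → loss €245.8.
Total loss = €192 + €36.4 + €137.9 + €319.6 + €138.8 + €330.5 + €245.8 = €1401.

€1401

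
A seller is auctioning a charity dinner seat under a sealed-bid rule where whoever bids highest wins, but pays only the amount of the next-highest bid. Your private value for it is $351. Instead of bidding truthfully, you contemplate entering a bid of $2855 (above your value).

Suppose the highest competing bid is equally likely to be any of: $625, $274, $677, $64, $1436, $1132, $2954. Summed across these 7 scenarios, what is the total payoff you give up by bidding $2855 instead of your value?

$2466

The deviation costs you only when the competing bid falls strictly between $351 and $2855; elsewhere both bids give the same outcome.
$625: truthful payoff $0, deviation payoff −$274 → loss $274.
$274: outcomes coincide → loss $0.
$677: truthful payoff $0, deviation payoff −$326 → loss $326.
$64: outcomes coincide → loss $0.
$1436: truthful payoff $0, deviation payoff −$1085 → loss $1085.
$1132: truthful payoff $0, deviation payoff −$781 → loss $781.
$2954: outcomes coincide → loss $0.
Total loss = $274 + $326 + $1085 + $781 = $2466.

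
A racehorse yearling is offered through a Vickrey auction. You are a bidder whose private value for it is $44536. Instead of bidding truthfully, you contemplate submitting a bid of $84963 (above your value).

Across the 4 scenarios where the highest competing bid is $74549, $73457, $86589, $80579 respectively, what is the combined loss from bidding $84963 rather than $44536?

The deviation costs you only when the competing bid falls strictly between $44536 and $84963; elsewhere both bids give the same outcome.
$74549: truthful payoff $0, deviation payoff −$30013 → loss $30013.
$73457: truthful payoff $0, deviation payoff −$28921 → loss $28921.
$86589: outcomes coincide → loss $0.
$80579: truthful payoff $0, deviation payoff −$36043 → loss $36043.
Total loss = $30013 + $28921 + $36043 = $94977.

$94977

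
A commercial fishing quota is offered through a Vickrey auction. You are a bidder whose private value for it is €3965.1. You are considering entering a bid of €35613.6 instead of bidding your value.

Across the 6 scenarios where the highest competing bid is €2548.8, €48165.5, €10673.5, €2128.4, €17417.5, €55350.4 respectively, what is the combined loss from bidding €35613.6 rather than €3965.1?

€20160.8

The deviation costs you only when the competing bid falls strictly between €3965.1 and €35613.6; elsewhere both bids give the same outcome.
€2548.8: outcomes coincide → loss €0.
€48165.5: outcomes coincide → loss €0.
€10673.5: truthful payoff €0, deviation payoff −€6708.4 → loss €6708.4.
€2128.4: outcomes coincide → loss €0.
€17417.5: truthful payoff €0, deviation payoff −€13452.4 → loss €13452.4.
€55350.4: outcomes coincide → loss €0.
Total loss = €6708.4 + €13452.4 = €20160.8.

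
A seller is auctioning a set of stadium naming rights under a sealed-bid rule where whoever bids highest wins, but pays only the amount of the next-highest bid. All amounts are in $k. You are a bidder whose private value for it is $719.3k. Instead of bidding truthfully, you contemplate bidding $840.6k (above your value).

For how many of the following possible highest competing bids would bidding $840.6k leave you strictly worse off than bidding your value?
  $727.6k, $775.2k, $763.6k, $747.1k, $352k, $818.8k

The deviation hurts exactly when the highest competing bid lies strictly between $719.3k and $840.6k — overbidding then wins at a price above your value.
$727.6k: inside the interval → strictly worse (loss $8.3k).
$775.2k: inside the interval → strictly worse (loss $55.9k).
$763.6k: inside the interval → strictly worse (loss $44.3k).
$747.1k: inside the interval → strictly worse (loss $27.8k).
$352k: below both → same outcome either way.
$818.8k: inside the interval → strictly worse (loss $99.5k).
Count: 5.

5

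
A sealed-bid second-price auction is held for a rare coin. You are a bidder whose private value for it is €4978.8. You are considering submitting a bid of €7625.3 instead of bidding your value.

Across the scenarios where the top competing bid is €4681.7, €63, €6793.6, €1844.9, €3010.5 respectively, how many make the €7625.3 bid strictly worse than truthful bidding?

The deviation hurts exactly when the highest competing bid lies strictly between €4978.8 and €7625.3 — overbidding then wins at a price above your value.
€4681.7: below both → same outcome either way.
€63: below both → same outcome either way.
€6793.6: inside the interval → strictly worse (loss €1814.8).
€1844.9: below both → same outcome either way.
€3010.5: below both → same outcome either way.
Count: 1.

1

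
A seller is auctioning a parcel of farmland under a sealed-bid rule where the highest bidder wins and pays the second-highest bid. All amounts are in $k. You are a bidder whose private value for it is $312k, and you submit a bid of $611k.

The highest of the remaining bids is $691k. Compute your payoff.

$0k

Your bid $611k is below the highest competing bid $691k, so you lose.
A losing bidder pays nothing and receives nothing: payoff = $0k.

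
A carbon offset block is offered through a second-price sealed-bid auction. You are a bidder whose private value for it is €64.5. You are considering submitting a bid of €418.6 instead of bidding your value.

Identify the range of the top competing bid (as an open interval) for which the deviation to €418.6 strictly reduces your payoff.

(€64.5, €418.6)

If the competing bid is below €64.5, both bids win at the same price — no difference.
If it is above €418.6, both bids lose — no difference.
If it lies strictly between €64.5 and €418.6, bidding your value loses (payoff 0) while bidding €418.6 wins at a price above your value (payoff negative).
So the deviation strictly hurts on the open interval (€64.5, €418.6).
In a second-price auction your bid sets only whether you win, not what you pay, so bidding your true value is weakly dominant.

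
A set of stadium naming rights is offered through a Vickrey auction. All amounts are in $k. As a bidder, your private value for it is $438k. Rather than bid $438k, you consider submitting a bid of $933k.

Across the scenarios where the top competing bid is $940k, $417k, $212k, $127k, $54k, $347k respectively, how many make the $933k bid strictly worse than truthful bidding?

The deviation hurts exactly when the highest competing bid lies strictly between $438k and $933k — overbidding then wins at a price above your value.
$940k: above both → same outcome either way.
$417k: below both → same outcome either way.
$212k: below both → same outcome either way.
$127k: below both → same outcome either way.
$54k: below both → same outcome either way.
$347k: below both → same outcome either way.
Count: 0.

0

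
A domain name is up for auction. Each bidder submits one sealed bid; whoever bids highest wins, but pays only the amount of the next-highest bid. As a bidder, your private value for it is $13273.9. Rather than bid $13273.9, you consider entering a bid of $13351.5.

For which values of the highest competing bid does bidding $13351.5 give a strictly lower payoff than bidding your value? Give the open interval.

If the competing bid is below $13273.9, both bids win at the same price — no difference.
If it is above $13351.5, both bids lose — no difference.
If it lies strictly between $13273.9 and $13351.5, bidding your value loses (payoff 0) while bidding $13351.5 wins at a price above your value (payoff negative).
So the deviation strictly hurts on the open interval ($13273.9, $13351.5).

($13273.9, $13351.5)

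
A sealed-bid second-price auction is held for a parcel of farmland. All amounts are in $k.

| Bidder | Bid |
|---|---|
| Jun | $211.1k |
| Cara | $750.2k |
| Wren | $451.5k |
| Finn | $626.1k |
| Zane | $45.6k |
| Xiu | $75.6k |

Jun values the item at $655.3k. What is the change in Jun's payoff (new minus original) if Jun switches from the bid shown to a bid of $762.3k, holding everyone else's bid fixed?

−$94.9k

The highest bid among the other bidders is $750.2k; Jun's bid doesn't change that.
Original bid $211.1k: Jun is not highest (top rival bid is $750.2k); payoff $0k.
Alternative bid $762.3k: Jun is highest, pays the top rival bid $750.2k; payoff $655.3k − $750.2k = −$94.9k.
Change in payoff = −$94.9k − ($0k) = −$94.9k.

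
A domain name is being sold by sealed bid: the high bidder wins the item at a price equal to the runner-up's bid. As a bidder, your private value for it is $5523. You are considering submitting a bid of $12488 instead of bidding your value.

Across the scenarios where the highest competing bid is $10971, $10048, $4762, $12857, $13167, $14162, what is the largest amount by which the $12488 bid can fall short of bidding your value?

$10971: truthful gives $0, deviation gives −$5448 → loss $5448.
$10048: truthful gives $0, deviation gives −$4525 → loss $4525.
$4762: same outcome either way → loss $0.
$12857: same outcome either way → loss $0.
$13167: same outcome either way → loss $0.
$14162: same outcome either way → loss $0.
Maximum loss: $5448.

$5448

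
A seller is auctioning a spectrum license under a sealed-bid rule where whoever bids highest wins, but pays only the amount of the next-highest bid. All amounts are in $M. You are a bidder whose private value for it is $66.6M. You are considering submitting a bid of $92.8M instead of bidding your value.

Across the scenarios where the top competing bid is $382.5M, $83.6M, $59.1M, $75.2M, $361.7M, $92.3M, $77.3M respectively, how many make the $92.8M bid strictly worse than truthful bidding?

The deviation hurts exactly when the highest competing bid lies strictly between $66.6M and $92.8M — overbidding then wins at a price above your value.
$382.5M: above both → same outcome either way.
$83.6M: inside the interval → strictly worse (loss $17M).
$59.1M: below both → same outcome either way.
$75.2M: inside the interval → strictly worse (loss $8.6M).
$361.7M: above both → same outcome either way.
$92.3M: inside the interval → strictly worse (loss $25.7M).
$77.3M: inside the interval → strictly worse (loss $10.7M).
Count: 4.

4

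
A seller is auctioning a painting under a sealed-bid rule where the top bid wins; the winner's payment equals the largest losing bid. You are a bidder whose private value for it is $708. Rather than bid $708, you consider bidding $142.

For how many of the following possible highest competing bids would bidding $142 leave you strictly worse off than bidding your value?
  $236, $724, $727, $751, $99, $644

The deviation hurts exactly when the highest competing bid lies strictly between $142 and $708 — underbidding then forfeits a profitable win.
$236: inside the interval → strictly worse (loss $472).
$724: above both → same outcome either way.
$727: above both → same outcome either way.
$751: above both → same outcome either way.
$99: below both → same outcome either way.
$644: inside the interval → strictly worse (loss $64).
Count: 2.

2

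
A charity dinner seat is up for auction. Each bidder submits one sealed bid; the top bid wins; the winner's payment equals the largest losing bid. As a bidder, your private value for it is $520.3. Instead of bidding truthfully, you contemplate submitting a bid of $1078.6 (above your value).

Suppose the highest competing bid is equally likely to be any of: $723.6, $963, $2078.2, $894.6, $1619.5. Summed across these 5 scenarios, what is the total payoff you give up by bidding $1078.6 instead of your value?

$1020.3

The deviation costs you only when the competing bid falls strictly between $520.3 and $1078.6; elsewhere both bids give the same outcome.
$723.6: truthful payoff $0, deviation payoff −$203.3 → loss $203.3.
$963: truthful payoff $0, deviation payoff −$442.7 → loss $442.7.
$2078.2: outcomes coincide → loss $0.
$894.6: truthful payoff $0, deviation payoff −$374.3 → loss $374.3.
$1619.5: outcomes coincide → loss $0.
Total loss = $203.3 + $442.7 + $374.3 = $1020.3.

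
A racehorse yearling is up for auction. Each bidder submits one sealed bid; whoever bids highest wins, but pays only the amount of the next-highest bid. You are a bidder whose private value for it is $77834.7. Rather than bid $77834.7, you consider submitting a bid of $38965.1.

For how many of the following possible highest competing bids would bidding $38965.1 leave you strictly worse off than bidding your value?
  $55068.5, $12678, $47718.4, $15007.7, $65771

3

The deviation hurts exactly when the highest competing bid lies strictly between $38965.1 and $77834.7 — underbidding then forfeits a profitable win.
$55068.5: inside the interval → strictly worse (loss $22766.2).
$12678: below both → same outcome either way.
$47718.4: inside the interval → strictly worse (loss $30116.3).
$15007.7: below both → same outcome either way.
$65771: inside the interval → strictly worse (loss $12063.7).
Count: 3.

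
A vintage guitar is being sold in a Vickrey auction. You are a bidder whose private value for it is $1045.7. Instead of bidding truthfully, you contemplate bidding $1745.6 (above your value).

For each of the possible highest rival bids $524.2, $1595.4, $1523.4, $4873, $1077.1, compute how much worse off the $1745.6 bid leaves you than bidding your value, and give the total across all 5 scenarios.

$1058.8

The deviation costs you only when the competing bid falls strictly between $1045.7 and $1745.6; elsewhere both bids give the same outcome.
$524.2: outcomes coincide → loss $0.
$1595.4: truthful payoff $0, deviation payoff −$549.7 → loss $549.7.
$1523.4: truthful payoff $0, deviation payoff −$477.7 → loss $477.7.
$4873: outcomes coincide → loss $0.
$1077.1: truthful payoff $0, deviation payoff −$31.4 → loss $31.4.
Total loss = $549.7 + $477.7 + $31.4 = $1058.8.
Truthful bidding weakly dominates here: raising your bid can only win items priced above your value, and lowering it can only forfeit items priced below.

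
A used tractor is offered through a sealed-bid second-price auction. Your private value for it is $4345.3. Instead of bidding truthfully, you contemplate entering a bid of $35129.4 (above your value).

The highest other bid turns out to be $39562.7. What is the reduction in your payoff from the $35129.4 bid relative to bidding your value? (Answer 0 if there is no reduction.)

Bidding your value $4345.3: you lose (since $4345.3 < $39562.7). Payoff $0.
Bidding $35129.4: you lose. Payoff $0.
Difference = $0 − $0 = $0; both bids lead to the same outcome because the competing bid is above both your value and your alternative bid.

$0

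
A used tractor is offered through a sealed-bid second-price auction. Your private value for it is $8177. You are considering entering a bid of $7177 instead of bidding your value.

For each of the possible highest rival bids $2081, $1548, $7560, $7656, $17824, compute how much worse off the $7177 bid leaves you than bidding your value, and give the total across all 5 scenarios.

$1138

The deviation costs you only when the competing bid falls strictly between $7177 and $8177; elsewhere both bids give the same outcome.
$2081: outcomes coincide → loss $0.
$1548: outcomes coincide → loss $0.
$7560: truthful payoff $617, deviation payoff $0 → loss $617.
$7656: truthful payoff $521, deviation payoff $0 → loss $521.
$17824: outcomes coincide → loss $0.
Total loss = $617 + $521 = $1138.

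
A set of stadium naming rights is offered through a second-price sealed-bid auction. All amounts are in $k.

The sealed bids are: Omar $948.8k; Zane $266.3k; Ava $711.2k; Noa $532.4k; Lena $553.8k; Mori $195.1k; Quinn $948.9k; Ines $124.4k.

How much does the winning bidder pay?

Highest bid: Quinn at $948.9k, so Quinn wins.
Second-highest bid: Omar at $948.8k — that is the price the winner pays.

$948.8k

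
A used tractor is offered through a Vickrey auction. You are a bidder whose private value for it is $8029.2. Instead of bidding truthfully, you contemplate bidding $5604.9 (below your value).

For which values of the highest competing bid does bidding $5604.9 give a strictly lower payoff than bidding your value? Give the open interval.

($5604.9, $8029.2)

If the competing bid is below $5604.9, both bids win at the same price — no difference.
If it is above $8029.2, both bids lose — no difference.
If it lies strictly between $5604.9 and $8029.2, bidding your value wins at a price below your value (positive payoff) while bidding $5604.9 loses (payoff 0).
So the deviation strictly hurts on the open interval ($5604.9, $8029.2).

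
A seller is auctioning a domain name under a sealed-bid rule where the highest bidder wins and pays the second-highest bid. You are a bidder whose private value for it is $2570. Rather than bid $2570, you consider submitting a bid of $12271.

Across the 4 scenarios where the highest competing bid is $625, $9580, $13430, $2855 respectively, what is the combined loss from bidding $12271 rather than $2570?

The deviation costs you only when the competing bid falls strictly between $2570 and $12271; elsewhere both bids give the same outcome.
$625: outcomes coincide → loss $0.
$9580: truthful payoff $0, deviation payoff −$7010 → loss $7010.
$13430: outcomes coincide → loss $0.
$2855: truthful payoff $0, deviation payoff −$285 → loss $285.
Total loss = $7010 + $285 = $7295.

$7295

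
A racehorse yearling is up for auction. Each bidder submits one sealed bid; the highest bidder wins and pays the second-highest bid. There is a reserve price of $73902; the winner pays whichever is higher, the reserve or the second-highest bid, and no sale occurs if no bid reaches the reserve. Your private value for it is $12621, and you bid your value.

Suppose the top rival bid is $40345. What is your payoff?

$0

Your bid $12621 is below the highest competing bid $40345, so you lose. Payoff $0.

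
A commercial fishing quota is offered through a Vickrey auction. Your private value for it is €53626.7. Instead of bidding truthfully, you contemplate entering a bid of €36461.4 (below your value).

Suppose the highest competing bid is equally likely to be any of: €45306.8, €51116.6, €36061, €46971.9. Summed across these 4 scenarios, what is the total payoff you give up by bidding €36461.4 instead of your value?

€17484.8

The deviation costs you only when the competing bid falls strictly between €36461.4 and €53626.7; elsewhere both bids give the same outcome.
€45306.8: truthful payoff €8319.9, deviation payoff €0 → loss €8319.9.
€51116.6: truthful payoff €2510.1, deviation payoff €0 → loss €2510.1.
€36061: outcomes coincide → loss €0.
€46971.9: truthful payoff €6654.8, deviation payoff €0 → loss €6654.8.
Total loss = €8319.9 + €2510.1 + €6654.8 = €17484.8.
In a second-price auction your bid sets only whether you win, not what you pay, so bidding your true value is weakly dominant.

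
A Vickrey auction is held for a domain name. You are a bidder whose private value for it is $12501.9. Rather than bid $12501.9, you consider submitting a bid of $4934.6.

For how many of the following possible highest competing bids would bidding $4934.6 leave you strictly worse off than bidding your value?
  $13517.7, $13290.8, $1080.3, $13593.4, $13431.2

The deviation hurts exactly when the highest competing bid lies strictly between $4934.6 and $12501.9 — underbidding then forfeits a profitable win.
$13517.7: above both → same outcome either way.
$13290.8: above both → same outcome either way.
$1080.3: below both → same outcome either way.
$13593.4: above both → same outcome either way.
$13431.2: above both → same outcome either way.
Count: 0.

0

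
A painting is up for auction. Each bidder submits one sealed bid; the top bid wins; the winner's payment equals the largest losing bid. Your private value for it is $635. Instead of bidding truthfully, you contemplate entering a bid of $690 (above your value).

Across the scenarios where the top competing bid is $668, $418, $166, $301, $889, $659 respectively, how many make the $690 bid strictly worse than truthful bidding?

The deviation hurts exactly when the highest competing bid lies strictly between $635 and $690 — overbidding then wins at a price above your value.
$668: inside the interval → strictly worse (loss $33).
$418: below both → same outcome either way.
$166: below both → same outcome either way.
$301: below both → same outcome either way.
$889: above both → same outcome either way.
$659: inside the interval → strictly worse (loss $24).
Count: 2.

2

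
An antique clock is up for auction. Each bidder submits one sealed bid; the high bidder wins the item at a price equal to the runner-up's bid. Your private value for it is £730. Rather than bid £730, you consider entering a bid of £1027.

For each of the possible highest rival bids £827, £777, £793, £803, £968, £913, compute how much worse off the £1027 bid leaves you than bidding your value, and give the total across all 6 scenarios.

The deviation costs you only when the competing bid falls strictly between £730 and £1027; elsewhere both bids give the same outcome.
£827: truthful payoff £0, deviation payoff −£97 → loss £97.
£777: truthful payoff £0, deviation payoff −£47 → loss £47.
£793: truthful payoff £0, deviation payoff −£63 → loss £63.
£803: truthful payoff £0, deviation payoff −£73 → loss £73.
£968: truthful payoff £0, deviation payoff −£238 → loss £238.
£913: truthful payoff £0, deviation payoff −£183 → loss £183.
Total loss = £97 + £47 + £63 + £73 + £238 + £183 = £701.
In a second-price auction your bid sets only whether you win, not what you pay, so bidding your true value is weakly dominant.

£701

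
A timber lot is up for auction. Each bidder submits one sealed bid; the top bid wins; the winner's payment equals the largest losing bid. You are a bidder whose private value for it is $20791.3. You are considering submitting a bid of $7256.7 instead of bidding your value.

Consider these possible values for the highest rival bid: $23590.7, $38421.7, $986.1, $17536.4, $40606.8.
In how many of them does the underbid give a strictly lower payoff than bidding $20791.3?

1

The deviation hurts exactly when the highest competing bid lies strictly between $7256.7 and $20791.3 — underbidding then forfeits a profitable win.
$23590.7: above both → same outcome either way.
$38421.7: above both → same outcome either way.
$986.1: below both → same outcome either way.
$17536.4: inside the interval → strictly worse (loss $3254.9).
$40606.8: above both → same outcome either way.
Count: 1.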